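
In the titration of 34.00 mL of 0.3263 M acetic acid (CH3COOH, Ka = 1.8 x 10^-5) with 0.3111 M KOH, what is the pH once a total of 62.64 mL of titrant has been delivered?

n(acid) = 0.3263 x 0.03400 = 0.01109 mol; n(KOH) added = 0.3111 x 0.06264 = 0.01949 mol.
Base is in excess by 0.01949 - 0.01109 = 0.008393 mol in a total volume of 0.09664 L.
[OH^-] = 0.008393/0.09664 = 0.08685 M, so pOH = 1.06 and pH = 14.00 - 1.06 = 12.94.

12.94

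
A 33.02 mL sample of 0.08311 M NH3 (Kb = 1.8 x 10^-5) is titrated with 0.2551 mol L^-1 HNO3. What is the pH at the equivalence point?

5.23

n(NH3) = 0.08311 x 0.03302 = 0.002744 mol; V(HNO3) at equivalence = 0.002744/0.2551 = 0.01076 L.
At equivalence the base is fully converted to NH4+; total volume = 0.04378 L, so [NH4+] = 0.002744/0.04378 = 0.06269 M.
Ka(NH4+) = Kw/Kb = 1.0e-14 / 1.8 x 10^-5 = 5.56e-10.
[H^+] = sqrt(Ka x [NH4+]) = sqrt(5.56e-10 x 0.06269) = 5.90e-6 M.
pH = -log(5.90e-6) = 5.23.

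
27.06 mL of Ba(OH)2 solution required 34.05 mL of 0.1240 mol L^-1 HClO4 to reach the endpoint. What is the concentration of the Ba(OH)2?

0.0780 M

n(HClO4) delivered = 0.1240 x 0.03405 = 0.004222 mol.
The reaction is 1 Ba(OH)2 + 2 HClO4, so n(Ba(OH)2) = 0.004222 x 1/2 = 0.002111 mol.
[Ba(OH)2] = 0.002111 mol / 0.02706 L = 0.0780 M.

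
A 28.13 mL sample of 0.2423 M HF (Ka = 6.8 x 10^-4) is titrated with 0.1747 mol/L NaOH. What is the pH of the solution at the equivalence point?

n(HF) = 0.2423 x 0.02813 = 0.006816 mol; V(NaOH) at equivalence = 0.006816/0.1747 = 0.03901 L.
At equivalence all the acid is converted to F-; total volume = 0.02813 + 0.03901 = 0.06714 L, so [F-] = 0.006816/0.06714 = 0.1015 M.
Kb = Kw/Ka = 1.0e-14 / 6.8 x 10^-4 = 1.47e-11.
[OH^-] = sqrt(Kb x [F-]) = sqrt(1.47e-11 x 0.1015) = 1.22e-6 M.
pOH = 5.91, so pH = 14.00 - 5.91 = 8.09.

8.09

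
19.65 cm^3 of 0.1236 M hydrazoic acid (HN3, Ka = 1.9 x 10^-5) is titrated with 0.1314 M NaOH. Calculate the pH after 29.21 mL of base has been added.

n(acid) = 0.1236 x 0.01965 = 0.002429 mol; n(NaOH) added = 0.1314 x 0.02921 = 0.003838 mol.
Base is in excess by 0.003838 - 0.002429 = 0.001409 mol in a total volume of 0.04886 L.
[OH^-] = 0.001409/0.04886 = 0.02885 M, so pOH = 1.54 and pH = 14.00 - 1.54 = 12.46.

12.46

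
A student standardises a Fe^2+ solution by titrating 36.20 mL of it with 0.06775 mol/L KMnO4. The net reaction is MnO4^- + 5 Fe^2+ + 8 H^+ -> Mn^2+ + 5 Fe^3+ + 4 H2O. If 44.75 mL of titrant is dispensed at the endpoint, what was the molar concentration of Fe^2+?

n(KMnO4) = 0.06775 x 0.04475 = 0.003032 mol.
From the balanced equation, 1 mol KMnO4 reacts with 5 mol Fe^2+, so n(Fe^2+) = 0.003032 x 5/1 = 0.01516 mol.
[Fe^2+] = 0.01516 / 0.03620 L = 0.419 M.

0.419 M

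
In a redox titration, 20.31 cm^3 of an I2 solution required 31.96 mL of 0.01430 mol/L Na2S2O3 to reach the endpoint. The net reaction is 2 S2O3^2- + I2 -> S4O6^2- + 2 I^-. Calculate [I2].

n(Na2S2O3) = 0.01430 x 0.03196 = 0.0004570 mol.
From the balanced equation, 2 mol Na2S2O3 reacts with 1 mol I2, so n(I2) = 0.0004570 x 1/2 = 0.0002285 mol.
[I2] = 0.0002285 / 0.02031 L = 0.0113 M.

0.0113 M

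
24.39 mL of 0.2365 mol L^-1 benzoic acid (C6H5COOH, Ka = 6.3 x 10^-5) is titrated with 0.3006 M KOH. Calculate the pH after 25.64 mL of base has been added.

12.59

n(acid) = 0.2365 x 0.02439 = 0.005768 mol; n(KOH) added = 0.3006 x 0.02564 = 0.007707 mol.
Base is in excess by 0.007707 - 0.005768 = 0.001939 mol in a total volume of 0.05003 L.
[OH^-] = 0.001939/0.05003 = 0.03876 M, so pOH = 1.41 and pH = 14.00 - 1.41 = 12.59.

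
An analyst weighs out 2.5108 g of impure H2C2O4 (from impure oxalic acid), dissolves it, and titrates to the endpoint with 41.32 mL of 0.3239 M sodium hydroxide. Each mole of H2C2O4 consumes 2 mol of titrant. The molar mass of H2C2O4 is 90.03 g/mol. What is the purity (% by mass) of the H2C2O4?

24.0%

n(NaOH) = 0.3239 x 0.04132 = 0.01338 mol.
n(H2C2O4) = 0.01338 / 2 = 0.006692 mol.
mass of H2C2O4 = 0.006692 x 90.03 = 0.6025 g.
% purity = 0.6025 / 2.5108 x 100 = 24.0%.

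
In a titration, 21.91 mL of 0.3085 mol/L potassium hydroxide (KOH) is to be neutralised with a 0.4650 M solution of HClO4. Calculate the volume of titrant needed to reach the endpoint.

14.5 mL

n(KOH) = 0.3085 mol/L x 0.02191 L = 0.006759 mol.
At equivalence n(HClO4) = n(KOH) = 0.006759 mol.
V(HClO4) = 0.006759 / 0.4650 = 0.01454 L = 14.5 mL.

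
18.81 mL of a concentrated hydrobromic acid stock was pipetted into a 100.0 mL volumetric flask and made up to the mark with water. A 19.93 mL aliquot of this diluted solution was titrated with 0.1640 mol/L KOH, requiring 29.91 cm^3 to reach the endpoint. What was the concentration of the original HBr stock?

1.31 M

n(KOH) = 0.1640 x 0.02991 = 0.004905 mol.
n(HBr) in the aliquot = 0.004905 mol.
[diluted HBr] = 0.004905 / 0.01993 = 0.2461 M.
Dilution factor = 100.0/18.81 = 5.316, so [stock] = 0.2461 x 5.316 = 1.31 M.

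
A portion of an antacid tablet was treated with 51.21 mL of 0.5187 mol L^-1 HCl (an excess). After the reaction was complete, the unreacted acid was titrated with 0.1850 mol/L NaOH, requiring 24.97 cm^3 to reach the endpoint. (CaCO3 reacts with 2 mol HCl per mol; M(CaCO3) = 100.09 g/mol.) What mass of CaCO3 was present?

Total n(HCl) added = 0.5187 x 0.05121 = 0.02656 mol.
n(NaOH) used = 0.1850 x 0.02497 = 0.004619 mol, which equals the excess n(HCl).
So n(HCl) consumed by the sample = 0.02656 - 0.004619 = 0.02194 mol.
n(CaCO3) = 0.02194 / 2 = 0.01097 mol.
mass = 0.01097 mol x 100.09 g/mol = 1.10 g.

1.10 g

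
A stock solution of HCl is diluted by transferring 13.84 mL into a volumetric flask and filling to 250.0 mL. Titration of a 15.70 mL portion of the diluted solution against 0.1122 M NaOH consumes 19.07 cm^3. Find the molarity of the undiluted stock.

n(NaOH) = 0.1122 x 0.01907 = 0.002140 mol.
n(HCl) in the aliquot = 0.002140 mol.
[diluted HCl] = 0.002140 / 0.01570 = 0.1363 M.
Dilution factor = 250.0/13.84 = 18.06, so [stock] = 0.1363 x 18.06 = 2.46 M.

2.46 M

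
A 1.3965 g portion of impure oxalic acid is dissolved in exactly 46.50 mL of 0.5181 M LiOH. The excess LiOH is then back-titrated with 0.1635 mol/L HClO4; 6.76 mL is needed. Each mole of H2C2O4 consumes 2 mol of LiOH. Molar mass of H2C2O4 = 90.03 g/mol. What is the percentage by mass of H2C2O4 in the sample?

Total n(LiOH) added = 0.5181 x 0.04650 = 0.02409 mol.
n(HClO4) used = 0.1635 x 0.006760 = 0.001105 mol, which equals the excess n(LiOH).
So n(LiOH) consumed by the sample = 0.02409 - 0.001105 = 0.02299 mol.
n(H2C2O4) = 0.02299 / 2 = 0.01149 mol.
mass H2C2O4 = 0.01149 x 90.03 = 1.035 g, so %H2C2O4 = 1.035/1.3965 x 100 = 74.1%.

74.1%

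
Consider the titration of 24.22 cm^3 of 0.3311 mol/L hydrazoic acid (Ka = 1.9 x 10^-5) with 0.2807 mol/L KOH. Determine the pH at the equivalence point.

n(HN3) = 0.3311 x 0.02422 = 0.008019 mol; V(KOH) at equivalence = 0.008019/0.2807 = 0.02857 L.
At equivalence all the acid is converted to N3-; total volume = 0.02422 + 0.02857 = 0.05279 L, so [N3-] = 0.008019/0.05279 = 0.1519 M.
Kb = Kw/Ka = 1.0e-14 / 1.9 x 10^-5 = 5.26e-10.
[OH^-] = sqrt(Kb x [N3-]) = sqrt(5.26e-10 x 0.1519) = 8.94e-6 M.
pOH = 5.05, so pH = 14.00 - 5.05 = 8.95.

8.95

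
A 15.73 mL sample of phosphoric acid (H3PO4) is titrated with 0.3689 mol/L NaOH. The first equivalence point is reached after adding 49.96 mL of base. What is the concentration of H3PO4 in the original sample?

n(NaOH) = 0.3689 x 0.04996 = 0.01843 mol.
At the first equivalence point, 1 mol OH^- react per mol H3PO4, so n(H3PO4) = 0.01843 / 1 = 0.01843 mol.
[H3PO4] = 0.01843 / 0.01573 L = 1.17 M.

1.17 M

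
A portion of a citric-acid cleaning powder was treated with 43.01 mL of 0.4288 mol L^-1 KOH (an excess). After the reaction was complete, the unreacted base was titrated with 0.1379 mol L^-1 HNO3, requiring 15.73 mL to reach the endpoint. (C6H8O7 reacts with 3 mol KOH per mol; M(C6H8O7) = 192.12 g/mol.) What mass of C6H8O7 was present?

Total n(KOH) added = 0.4288 x 0.04301 = 0.01844 mol.
n(HNO3) used = 0.1379 x 0.01573 = 0.002169 mol, which equals the excess n(KOH).
So n(KOH) consumed by the sample = 0.01844 - 0.002169 = 0.01627 mol.
n(C6H8O7) = 0.01627 / 3 = 0.005425 mol.
mass = 0.005425 mol x 192.12 g/mol = 1.04 g.

1.04 g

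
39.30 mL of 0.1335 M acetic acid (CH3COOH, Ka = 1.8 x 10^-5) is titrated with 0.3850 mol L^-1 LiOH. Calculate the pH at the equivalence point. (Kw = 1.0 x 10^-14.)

8.87

n(CH3COOH) = 0.1335 x 0.03930 = 0.005247 mol; V(LiOH) at equivalence = 0.005247/0.3850 = 0.01363 L.
At equivalence all the acid is converted to CH3COO-; total volume = 0.03930 + 0.01363 = 0.05293 L, so [CH3COO-] = 0.005247/0.05293 = 0.09913 M.
Kb = Kw/Ka = 1.0e-14 / 1.8 x 10^-5 = 5.56e-10.
[OH^-] = sqrt(Kb x [CH3COO-]) = sqrt(5.56e-10 x 0.09913) = 7.42e-6 M.
pOH = 5.13, so pH = 14.00 - 5.13 = 8.87.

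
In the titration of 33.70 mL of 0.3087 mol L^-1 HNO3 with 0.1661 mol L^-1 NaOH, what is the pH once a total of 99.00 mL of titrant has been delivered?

12.66

n(acid) = 0.3087 x 0.03370 = 0.01040 mol; n(NaOH) added = 0.1661 x 0.09900 = 0.01644 mol.
Base is in excess by 0.01644 - 0.01040 = 0.006041 mol in a total volume of 0.1327 L.
[OH^-] = 0.006041/0.1327 = 0.04552 M, so pOH = 1.34 and pH = 14.00 - 1.34 = 12.66.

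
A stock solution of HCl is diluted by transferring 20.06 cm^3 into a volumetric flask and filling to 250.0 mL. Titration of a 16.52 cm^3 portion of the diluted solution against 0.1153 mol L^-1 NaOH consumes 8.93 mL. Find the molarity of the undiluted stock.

n(NaOH) = 0.1153 x 0.008930 = 0.001030 mol.
n(HCl) in the aliquot = 0.001030 mol.
[diluted HCl] = 0.001030 / 0.01652 = 0.06233 M.
Dilution factor = 250.0/20.06 = 12.46, so [stock] = 0.06233 x 12.46 = 0.777 M.

0.777 M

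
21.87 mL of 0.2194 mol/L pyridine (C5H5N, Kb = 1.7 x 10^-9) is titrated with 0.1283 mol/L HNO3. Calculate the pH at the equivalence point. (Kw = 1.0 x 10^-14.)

n(C5H5N) = 0.2194 x 0.02187 = 0.004798 mol; V(HNO3) at equivalence = 0.004798/0.1283 = 0.03740 L.
At equivalence the base is fully converted to C5H5NH+; total volume = 0.05927 L, so [C5H5NH+] = 0.004798/0.05927 = 0.08096 M.
Ka(C5H5NH+) = Kw/Kb = 1.0e-14 / 1.7 x 10^-9 = 5.88e-6.
[H^+] = sqrt(Ka x [C5H5NH+]) = sqrt(5.88e-6 x 0.08096) = 0.000690 M.
pH = -log(0.000690) = 3.16.

3.16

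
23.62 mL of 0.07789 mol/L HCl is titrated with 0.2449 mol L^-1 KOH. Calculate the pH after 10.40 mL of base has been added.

n(acid) = 0.07789 x 0.02362 = 0.001840 mol; n(KOH) added = 0.2449 x 0.01040 = 0.002547 mol.
Base is in excess by 0.002547 - 0.001840 = 0.0007072 mol in a total volume of 0.03402 L.
[OH^-] = 0.0007072/0.03402 = 0.02079 M, so pOH = 1.68 and pH = 14.00 - 1.68 = 12.32.

12.32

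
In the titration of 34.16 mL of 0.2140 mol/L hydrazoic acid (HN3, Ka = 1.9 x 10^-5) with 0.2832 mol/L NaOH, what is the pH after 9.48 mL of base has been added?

Initial n(HN3) = 0.2140 x 0.03416 = 0.007310 mol.
n(NaOH) added = 0.2832 x 0.009480 = 0.002685 mol, converting that many moles of HN3 to N3-.
Remaining n(HN3) = 0.004626 mol; n(N3-) = 0.002685 mol.
By Henderson-Hasselbalch, pH = pKa + log([A^-]/[HA]) = 4.72 + log(0.002685/0.004626) = 4.72 + (-0.24) = 4.48.

4.48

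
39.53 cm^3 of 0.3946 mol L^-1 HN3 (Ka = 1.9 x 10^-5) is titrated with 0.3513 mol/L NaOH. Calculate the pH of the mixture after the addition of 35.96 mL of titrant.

5.35

Initial n(HN3) = 0.3946 x 0.03953 = 0.01560 mol.
n(NaOH) added = 0.3513 x 0.03596 = 0.01263 mol, converting that many moles of HN3 to N3-.
Remaining n(HN3) = 0.002966 mol; n(N3-) = 0.01263 mol.
By Henderson-Hasselbalch, pH = pKa + log([A^-]/[HA]) = 4.72 + log(0.01263/0.002966) = 4.72 + (+0.63) = 5.35.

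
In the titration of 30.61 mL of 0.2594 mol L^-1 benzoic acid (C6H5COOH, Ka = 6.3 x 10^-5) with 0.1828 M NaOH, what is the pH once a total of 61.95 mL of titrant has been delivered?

12.56

n(acid) = 0.2594 x 0.03061 = 0.007940 mol; n(NaOH) added = 0.1828 x 0.06195 = 0.01132 mol.
Base is in excess by 0.01132 - 0.007940 = 0.003384 mol in a total volume of 0.09256 L.
[OH^-] = 0.003384/0.09256 = 0.03656 M, so pOH = 1.44 and pH = 14.00 - 1.44 = 12.56.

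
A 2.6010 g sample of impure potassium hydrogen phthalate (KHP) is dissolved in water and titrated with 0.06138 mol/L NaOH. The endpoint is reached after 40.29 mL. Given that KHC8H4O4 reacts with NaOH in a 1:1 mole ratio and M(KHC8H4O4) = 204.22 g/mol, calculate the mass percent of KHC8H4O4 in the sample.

n(NaOH) = 0.06138 x 0.04029 = 0.002473 mol.
n(KHC8H4O4) = 0.002473 / 1 = 0.002473 mol.
mass of KHC8H4O4 = 0.002473 x 204.22 = 0.5050 g.
% purity = 0.5050 / 2.6010 x 100 = 19.4%.

19.4%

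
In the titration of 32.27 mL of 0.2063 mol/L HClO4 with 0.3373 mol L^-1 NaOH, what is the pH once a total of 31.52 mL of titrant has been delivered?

12.79

n(acid) = 0.2063 x 0.03227 = 0.006657 mol; n(NaOH) added = 0.3373 x 0.03152 = 0.01063 mol.
Base is in excess by 0.01063 - 0.006657 = 0.003974 mol in a total volume of 0.06379 L.
[OH^-] = 0.003974/0.06379 = 0.06230 M, so pOH = 1.21 and pH = 14.00 - 1.21 = 12.79.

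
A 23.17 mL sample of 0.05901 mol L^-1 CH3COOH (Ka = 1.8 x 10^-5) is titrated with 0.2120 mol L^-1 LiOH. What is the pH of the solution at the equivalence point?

n(CH3COOH) = 0.05901 x 0.02317 = 0.001367 mol; V(LiOH) at equivalence = 0.001367/0.2120 = 0.006449 L.
At equivalence all the acid is converted to CH3COO-; total volume = 0.02317 + 0.006449 = 0.02962 L, so [CH3COO-] = 0.001367/0.02962 = 0.04616 M.
Kb = Kw/Ka = 1.0e-14 / 1.8 x 10^-5 = 5.56e-10.
[OH^-] = sqrt(Kb x [CH3COO-]) = sqrt(5.56e-10 x 0.04616) = 5.06e-6 M.
pOH = 5.30, so pH = 14.00 - 5.30 = 8.70.

8.70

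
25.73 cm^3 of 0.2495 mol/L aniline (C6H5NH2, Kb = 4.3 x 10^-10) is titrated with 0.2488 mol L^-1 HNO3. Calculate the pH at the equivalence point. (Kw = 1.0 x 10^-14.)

2.77

n(C6H5NH2) = 0.2495 x 0.02573 = 0.006420 mol; V(HNO3) at equivalence = 0.006420/0.2488 = 0.02580 L.
At equivalence the base is fully converted to C6H5NH3+; total volume = 0.05153 L, so [C6H5NH3+] = 0.006420/0.05153 = 0.1246 M.
Ka(C6H5NH3+) = Kw/Kb = 1.0e-14 / 4.3 x 10^-10 = 2.33e-5.
[H^+] = sqrt(Ka x [C6H5NH3+]) = sqrt(2.33e-5 x 0.1246) = 0.00170 M.
pH = -log(0.00170) = 2.77.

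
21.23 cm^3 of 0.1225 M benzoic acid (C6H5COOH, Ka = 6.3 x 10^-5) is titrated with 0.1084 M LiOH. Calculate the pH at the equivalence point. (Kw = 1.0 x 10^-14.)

8.48

n(C6H5COOH) = 0.1225 x 0.02123 = 0.002601 mol; V(LiOH) at equivalence = 0.002601/0.1084 = 0.02399 L.
At equivalence all the acid is converted to C6H5COO-; total volume = 0.02123 + 0.02399 = 0.04522 L, so [C6H5COO-] = 0.002601/0.04522 = 0.05751 M.
Kb = Kw/Ka = 1.0e-14 / 6.3 x 10^-5 = 1.59e-10.
[OH^-] = sqrt(Kb x [C6H5COO-]) = sqrt(1.59e-10 x 0.05751) = 3.02e-6 M.
pOH = 5.52, so pH = 14.00 - 5.52 = 8.48.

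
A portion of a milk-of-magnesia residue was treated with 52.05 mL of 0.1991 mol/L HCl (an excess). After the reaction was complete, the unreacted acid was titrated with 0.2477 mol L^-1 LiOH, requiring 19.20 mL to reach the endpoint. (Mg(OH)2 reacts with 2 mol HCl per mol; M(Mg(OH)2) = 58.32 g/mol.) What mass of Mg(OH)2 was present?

0.164 g

Total n(HCl) added = 0.1991 x 0.05205 = 0.01036 mol.
n(LiOH) used = 0.2477 x 0.01920 = 0.004756 mol, which equals the excess n(HCl).
So n(HCl) consumed by the sample = 0.01036 - 0.004756 = 0.005607 mol.
n(Mg(OH)2) = 0.005607 / 2 = 0.002804 mol.
mass = 0.002804 mol x 58.32 g/mol = 0.164 g.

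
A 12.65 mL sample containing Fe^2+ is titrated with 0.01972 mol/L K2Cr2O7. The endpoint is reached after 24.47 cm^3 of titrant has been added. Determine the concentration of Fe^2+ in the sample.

0.229 M

n(K2Cr2O7) = 0.01972 x 0.02447 = 0.0004825 mol.
From the balanced equation, 1 mol K2Cr2O7 reacts with 6 mol Fe^2+, so n(Fe^2+) = 0.0004825 x 6/1 = 0.002895 mol.
[Fe^2+] = 0.002895 / 0.01265 L = 0.229 M.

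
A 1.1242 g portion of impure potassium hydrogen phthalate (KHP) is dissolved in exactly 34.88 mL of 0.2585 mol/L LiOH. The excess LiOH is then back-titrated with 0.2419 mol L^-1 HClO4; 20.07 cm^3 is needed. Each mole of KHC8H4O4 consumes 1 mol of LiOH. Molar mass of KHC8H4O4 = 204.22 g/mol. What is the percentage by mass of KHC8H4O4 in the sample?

75.6%

Total n(LiOH) added = 0.2585 x 0.03488 = 0.009016 mol.
n(HClO4) used = 0.2419 x 0.02007 = 0.004855 mol, which equals the excess n(LiOH).
So n(LiOH) consumed by the sample = 0.009016 - 0.004855 = 0.004162 mol.
n(KHC8H4O4) = 0.004162 / 1 = 0.004162 mol.
mass KHC8H4O4 = 0.004162 x 204.22 = 0.8499 g, so %KHC8H4O4 = 0.8499/1.1242 x 100 = 75.6%.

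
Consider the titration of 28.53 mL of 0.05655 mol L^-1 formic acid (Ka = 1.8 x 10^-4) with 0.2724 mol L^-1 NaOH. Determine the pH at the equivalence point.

n(HCOOH) = 0.05655 x 0.02853 = 0.001613 mol; V(NaOH) at equivalence = 0.001613/0.2724 = 0.005923 L.
At equivalence all the acid is converted to HCOO-; total volume = 0.02853 + 0.005923 = 0.03445 L, so [HCOO-] = 0.001613/0.03445 = 0.04683 M.
Kb = Kw/Ka = 1.0e-14 / 1.8 x 10^-4 = 5.56e-11.
[OH^-] = sqrt(Kb x [HCOO-]) = sqrt(5.56e-11 x 0.04683) = 1.61e-6 M.
pOH = 5.79, so pH = 14.00 - 5.79 = 8.21.

8.21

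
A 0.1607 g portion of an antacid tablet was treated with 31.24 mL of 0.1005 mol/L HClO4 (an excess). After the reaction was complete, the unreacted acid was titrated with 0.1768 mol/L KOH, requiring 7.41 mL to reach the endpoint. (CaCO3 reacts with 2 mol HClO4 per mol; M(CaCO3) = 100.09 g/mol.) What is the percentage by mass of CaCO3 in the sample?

57.0%

Total n(HClO4) added = 0.1005 x 0.03124 = 0.003140 mol.
n(KOH) used = 0.1768 x 0.007410 = 0.001310 mol, which equals the excess n(HClO4).
So n(HClO4) consumed by the sample = 0.003140 - 0.001310 = 0.001830 mol.
n(CaCO3) = 0.001830 / 2 = 0.0009148 mol.
mass CaCO3 = 0.0009148 x 100.09 = 0.09156 g, so %CaCO3 = 0.09156/0.1607 x 100 = 57.0%.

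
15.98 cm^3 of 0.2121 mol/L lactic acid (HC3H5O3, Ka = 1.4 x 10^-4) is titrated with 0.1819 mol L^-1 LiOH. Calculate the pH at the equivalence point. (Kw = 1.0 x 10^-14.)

8.42

n(HC3H5O3) = 0.2121 x 0.01598 = 0.003389 mol; V(LiOH) at equivalence = 0.003389/0.1819 = 0.01863 L.
At equivalence all the acid is converted to C3H5O3-; total volume = 0.01598 + 0.01863 = 0.03461 L, so [C3H5O3-] = 0.003389/0.03461 = 0.09792 M.
Kb = Kw/Ka = 1.0e-14 / 1.4 x 10^-4 = 7.14e-11.
[OH^-] = sqrt(Kb x [C3H5O3-]) = sqrt(7.14e-11 x 0.09792) = 2.64e-6 M.
pOH = 5.58, so pH = 14.00 - 5.58 = 8.42.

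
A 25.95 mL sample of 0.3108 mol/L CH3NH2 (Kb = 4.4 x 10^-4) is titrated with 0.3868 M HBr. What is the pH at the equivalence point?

n(CH3NH2) = 0.3108 x 0.02595 = 0.008065 mol; V(HBr) at equivalence = 0.008065/0.3868 = 0.02085 L.
At equivalence the base is fully converted to CH3NH3+; total volume = 0.04680 L, so [CH3NH3+] = 0.008065/0.04680 = 0.1723 M.
Ka(CH3NH3+) = Kw/Kb = 1.0e-14 / 4.4 x 10^-4 = 2.27e-11.
[H^+] = sqrt(Ka x [CH3NH3+]) = sqrt(2.27e-11 x 0.1723) = 1.98e-6 M.
pH = -log(1.98e-6) = 5.70.

5.70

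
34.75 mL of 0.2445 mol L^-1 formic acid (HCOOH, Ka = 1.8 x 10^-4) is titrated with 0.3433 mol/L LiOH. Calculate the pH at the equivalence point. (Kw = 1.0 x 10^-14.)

8.45

n(HCOOH) = 0.2445 x 0.03475 = 0.008496 mol; V(LiOH) at equivalence = 0.008496/0.3433 = 0.02475 L.
At equivalence all the acid is converted to HCOO-; total volume = 0.03475 + 0.02475 = 0.05950 L, so [HCOO-] = 0.008496/0.05950 = 0.1428 M.
Kb = Kw/Ka = 1.0e-14 / 1.8 x 10^-4 = 5.56e-11.
[OH^-] = sqrt(Kb x [HCOO-]) = sqrt(5.56e-11 x 0.1428) = 2.82e-6 M.
pOH = 5.55, so pH = 14.00 - 5.55 = 8.45.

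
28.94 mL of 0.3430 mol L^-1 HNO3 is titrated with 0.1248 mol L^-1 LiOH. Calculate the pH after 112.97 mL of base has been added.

n(acid) = 0.3430 x 0.02894 = 0.009926 mol; n(LiOH) added = 0.1248 x 0.1130 = 0.01410 mol.
Base is in excess by 0.01410 - 0.009926 = 0.004172 mol in a total volume of 0.1419 L.
[OH^-] = 0.004172/0.1419 = 0.02940 M, so pOH = 1.53 and pH = 14.00 - 1.53 = 12.47.

12.47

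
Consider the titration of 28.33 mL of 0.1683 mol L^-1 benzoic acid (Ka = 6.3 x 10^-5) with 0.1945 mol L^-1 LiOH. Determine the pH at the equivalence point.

n(C6H5COOH) = 0.1683 x 0.02833 = 0.004768 mol; V(LiOH) at equivalence = 0.004768/0.1945 = 0.02451 L.
At equivalence all the acid is converted to C6H5COO-; total volume = 0.02833 + 0.02451 = 0.05284 L, so [C6H5COO-] = 0.004768/0.05284 = 0.09023 M.
Kb = Kw/Ka = 1.0e-14 / 6.3 x 10^-5 = 1.59e-10.
[OH^-] = sqrt(Kb x [C6H5COO-]) = sqrt(1.59e-10 x 0.09023) = 3.78e-6 M.
pOH = 5.42, so pH = 14.00 - 5.42 = 8.58.

8.58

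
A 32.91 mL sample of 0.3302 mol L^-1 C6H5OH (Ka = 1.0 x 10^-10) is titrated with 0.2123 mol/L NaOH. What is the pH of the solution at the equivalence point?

11.56

n(C6H5OH) = 0.3302 x 0.03291 = 0.01087 mol; V(NaOH) at equivalence = 0.01087/0.2123 = 0.05119 L.
At equivalence all the acid is converted to C6H5O-; total volume = 0.03291 + 0.05119 = 0.08410 L, so [C6H5O-] = 0.01087/0.08410 = 0.1292 M.
Kb = Kw/Ka = 1.0e-14 / 1.0 x 10^-10 = 0.000100.
[OH^-] = sqrt(Kb x [C6H5O-]) = sqrt(0.000100 x 0.1292) = 0.00359 M.
pOH = 2.44, so pH = 14.00 - 2.44 = 11.56.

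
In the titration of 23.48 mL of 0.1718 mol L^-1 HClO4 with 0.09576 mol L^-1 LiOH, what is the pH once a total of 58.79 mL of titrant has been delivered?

n(acid) = 0.1718 x 0.02348 = 0.004034 mol; n(LiOH) added = 0.09576 x 0.05879 = 0.005630 mol.
Base is in excess by 0.005630 - 0.004034 = 0.001596 mol in a total volume of 0.08227 L.
[OH^-] = 0.001596/0.08227 = 0.01940 M, so pOH = 1.71 and pH = 14.00 - 1.71 = 12.29.

12.29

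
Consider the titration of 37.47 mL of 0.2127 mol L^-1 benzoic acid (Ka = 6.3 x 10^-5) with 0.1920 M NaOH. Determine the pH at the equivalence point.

n(C6H5COOH) = 0.2127 x 0.03747 = 0.007970 mol; V(NaOH) at equivalence = 0.007970/0.1920 = 0.04151 L.
At equivalence all the acid is converted to C6H5COO-; total volume = 0.03747 + 0.04151 = 0.07898 L, so [C6H5COO-] = 0.007970/0.07898 = 0.1009 M.
Kb = Kw/Ka = 1.0e-14 / 6.3 x 10^-5 = 1.59e-10.
[OH^-] = sqrt(Kb x [C6H5COO-]) = sqrt(1.59e-10 x 0.1009) = 4.00e-6 M.
pOH = 5.40, so pH = 14.00 - 5.40 = 8.60.

8.60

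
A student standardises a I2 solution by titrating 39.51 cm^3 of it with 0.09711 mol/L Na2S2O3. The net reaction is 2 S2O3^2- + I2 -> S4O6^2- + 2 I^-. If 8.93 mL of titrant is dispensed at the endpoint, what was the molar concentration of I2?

n(Na2S2O3) = 0.09711 x 0.008930 = 0.0008672 mol.
From the balanced equation, 2 mol Na2S2O3 reacts with 1 mol I2, so n(I2) = 0.0008672 x 1/2 = 0.0004336 mol.
[I2] = 0.0004336 / 0.03951 L = 0.0110 M.

0.0110 M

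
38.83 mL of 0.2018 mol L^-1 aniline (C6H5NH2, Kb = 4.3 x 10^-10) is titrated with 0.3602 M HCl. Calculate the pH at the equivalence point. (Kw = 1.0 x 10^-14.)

n(C6H5NH2) = 0.2018 x 0.03883 = 0.007836 mol; V(HCl) at equivalence = 0.007836/0.3602 = 0.02175 L.
At equivalence the base is fully converted to C6H5NH3+; total volume = 0.06058 L, so [C6H5NH3+] = 0.007836/0.06058 = 0.1293 M.
Ka(C6H5NH3+) = Kw/Kb = 1.0e-14 / 4.3 x 10^-10 = 2.33e-5.
[H^+] = sqrt(Ka x [C6H5NH3+]) = sqrt(2.33e-5 x 0.1293) = 0.00173 M.
pH = -log(0.00173) = 2.76.

2.76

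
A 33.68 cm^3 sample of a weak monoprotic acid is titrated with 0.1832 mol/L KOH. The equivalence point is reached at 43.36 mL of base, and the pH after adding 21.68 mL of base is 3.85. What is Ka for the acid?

1.4 x 10^-4

21.68 mL is half of the equivalence volume, so this is the half-equivalence point where [HA] = [A^-].
At half-equivalence pH = pKa, so pKa = 3.85.
Ka = 10^(-3.85) = 1.4 x 10^-4.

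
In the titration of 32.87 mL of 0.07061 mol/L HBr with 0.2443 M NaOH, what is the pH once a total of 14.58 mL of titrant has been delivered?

12.42

n(acid) = 0.07061 x 0.03287 = 0.002321 mol; n(NaOH) added = 0.2443 x 0.01458 = 0.003562 mol.
Base is in excess by 0.003562 - 0.002321 = 0.001241 mol in a total volume of 0.04745 L.
[OH^-] = 0.001241/0.04745 = 0.02615 M, so pOH = 1.58 and pH = 14.00 - 1.58 = 12.42.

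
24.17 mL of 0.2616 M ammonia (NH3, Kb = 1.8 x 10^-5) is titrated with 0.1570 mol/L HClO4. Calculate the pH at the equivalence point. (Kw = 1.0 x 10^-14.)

n(NH3) = 0.2616 x 0.02417 = 0.006323 mol; V(HClO4) at equivalence = 0.006323/0.1570 = 0.04027 L.
At equivalence the base is fully converted to NH4+; total volume = 0.06444 L, so [NH4+] = 0.006323/0.06444 = 0.09812 M.
Ka(NH4+) = Kw/Kb = 1.0e-14 / 1.8 x 10^-5 = 5.56e-10.
[H^+] = sqrt(Ka x [NH4+]) = sqrt(5.56e-10 x 0.09812) = 7.38e-6 M.
pH = -log(7.38e-6) = 5.13.

5.13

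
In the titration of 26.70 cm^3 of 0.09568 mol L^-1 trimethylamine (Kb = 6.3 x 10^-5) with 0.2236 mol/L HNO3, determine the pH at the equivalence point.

n((CH3)3N) = 0.09568 x 0.02670 = 0.002555 mol; V(HNO3) at equivalence = 0.002555/0.2236 = 0.01143 L.
At equivalence the base is fully converted to (CH3)3NH+; total volume = 0.03813 L, so [(CH3)3NH+] = 0.002555/0.03813 = 0.06701 M.
Ka((CH3)3NH+) = Kw/Kb = 1.0e-14 / 6.3 x 10^-5 = 1.59e-10.
[H^+] = sqrt(Ka x [(CH3)3NH+]) = sqrt(1.59e-10 x 0.06701) = 3.26e-6 M.
pH = -log(3.26e-6) = 5.49.

5.49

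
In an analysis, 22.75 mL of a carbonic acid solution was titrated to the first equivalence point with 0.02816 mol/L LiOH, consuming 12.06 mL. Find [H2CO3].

n(LiOH) = 0.02816 x 0.01206 = 0.0003396 mol.
At the first equivalence point, 1 mol OH^- react per mol H2CO3, so n(H2CO3) = 0.0003396 / 1 = 0.0003396 mol.
[H2CO3] = 0.0003396 / 0.02275 L = 0.0149 M.

0.0149 M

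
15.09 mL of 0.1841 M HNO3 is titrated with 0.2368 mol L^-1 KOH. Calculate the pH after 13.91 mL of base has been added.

12.25

n(acid) = 0.1841 x 0.01509 = 0.002778 mol; n(KOH) added = 0.2368 x 0.01391 = 0.003294 mol.
Base is in excess by 0.003294 - 0.002778 = 0.0005158 mol in a total volume of 0.02900 L.
[OH^-] = 0.0005158/0.02900 = 0.01779 M, so pOH = 1.75 and pH = 14.00 - 1.75 = 12.25.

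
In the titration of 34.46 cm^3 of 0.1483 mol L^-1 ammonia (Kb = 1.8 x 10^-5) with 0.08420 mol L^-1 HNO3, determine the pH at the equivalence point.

n(NH3) = 0.1483 x 0.03446 = 0.005110 mol; V(HNO3) at equivalence = 0.005110/0.08420 = 0.06069 L.
At equivalence the base is fully converted to NH4+; total volume = 0.09515 L, so [NH4+] = 0.005110/0.09515 = 0.05371 M.
Ka(NH4+) = Kw/Kb = 1.0e-14 / 1.8 x 10^-5 = 5.56e-10.
[H^+] = sqrt(Ka x [NH4+]) = sqrt(5.56e-10 x 0.05371) = 5.46e-6 M.
pH = -log(5.46e-6) = 5.26.

5.26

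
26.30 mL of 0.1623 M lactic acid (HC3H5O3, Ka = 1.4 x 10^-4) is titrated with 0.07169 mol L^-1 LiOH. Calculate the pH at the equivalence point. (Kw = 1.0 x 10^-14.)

n(HC3H5O3) = 0.1623 x 0.02630 = 0.004268 mol; V(LiOH) at equivalence = 0.004268/0.07169 = 0.05954 L.
At equivalence all the acid is converted to C3H5O3-; total volume = 0.02630 + 0.05954 = 0.08584 L, so [C3H5O3-] = 0.004268/0.08584 = 0.04973 M.
Kb = Kw/Ka = 1.0e-14 / 1.4 x 10^-4 = 7.14e-11.
[OH^-] = sqrt(Kb x [C3H5O3-]) = sqrt(7.14e-11 x 0.04973) = 1.88e-6 M.
pOH = 5.72, so pH = 14.00 - 5.72 = 8.28.

8.28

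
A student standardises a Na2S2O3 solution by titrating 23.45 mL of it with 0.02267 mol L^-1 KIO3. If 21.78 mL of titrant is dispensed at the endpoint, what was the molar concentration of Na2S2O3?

n(KIO3) = 0.02267 x 0.02178 = 0.0004938 mol.
From the balanced equation, 1 mol KIO3 reacts with 6 mol Na2S2O3, so n(Na2S2O3) = 0.0004938 x 6/1 = 0.002963 mol.
[Na2S2O3] = 0.002963 / 0.02345 L = 0.126 M.

0.126 M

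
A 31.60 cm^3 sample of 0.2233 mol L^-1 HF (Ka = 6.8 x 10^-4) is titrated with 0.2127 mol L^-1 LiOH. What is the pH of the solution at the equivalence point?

8.10

n(HF) = 0.2233 x 0.03160 = 0.007056 mol; V(LiOH) at equivalence = 0.007056/0.2127 = 0.03317 L.
At equivalence all the acid is converted to F-; total volume = 0.03160 + 0.03317 = 0.06477 L, so [F-] = 0.007056/0.06477 = 0.1089 M.
Kb = Kw/Ka = 1.0e-14 / 6.8 x 10^-4 = 1.47e-11.
[OH^-] = sqrt(Kb x [F-]) = sqrt(1.47e-11 x 0.1089) = 1.27e-6 M.
pOH = 5.90, so pH = 14.00 - 5.90 = 8.10.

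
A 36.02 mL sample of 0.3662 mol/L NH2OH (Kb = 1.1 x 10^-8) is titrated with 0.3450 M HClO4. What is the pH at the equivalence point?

3.40

n(NH2OH) = 0.3662 x 0.03602 = 0.01319 mol; V(HClO4) at equivalence = 0.01319/0.3450 = 0.03823 L.
At equivalence the base is fully converted to NH3OH+; total volume = 0.07425 L, so [NH3OH+] = 0.01319/0.07425 = 0.1776 M.
Ka(NH3OH+) = Kw/Kb = 1.0e-14 / 1.1 x 10^-8 = 9.09e-7.
[H^+] = sqrt(Ka x [NH3OH+]) = sqrt(9.09e-7 x 0.1776) = 0.000402 M.
pH = -log(0.000402) = 3.40.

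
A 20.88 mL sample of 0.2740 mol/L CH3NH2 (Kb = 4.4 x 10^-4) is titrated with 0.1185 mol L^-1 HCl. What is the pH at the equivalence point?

5.86

n(CH3NH2) = 0.2740 x 0.02088 = 0.005721 mol; V(HCl) at equivalence = 0.005721/0.1185 = 0.04828 L.
At equivalence the base is fully converted to CH3NH3+; total volume = 0.06916 L, so [CH3NH3+] = 0.005721/0.06916 = 0.08272 M.
Ka(CH3NH3+) = Kw/Kb = 1.0e-14 / 4.4 x 10^-4 = 2.27e-11.
[H^+] = sqrt(Ka x [CH3NH3+]) = sqrt(2.27e-11 x 0.08272) = 1.37e-6 M.
pH = -log(1.37e-6) = 5.86.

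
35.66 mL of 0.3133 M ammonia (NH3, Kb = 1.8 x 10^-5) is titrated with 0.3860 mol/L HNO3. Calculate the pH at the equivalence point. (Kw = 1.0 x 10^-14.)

5.01

n(NH3) = 0.3133 x 0.03566 = 0.01117 mol; V(HNO3) at equivalence = 0.01117/0.3860 = 0.02894 L.
At equivalence the base is fully converted to NH4+; total volume = 0.06460 L, so [NH4+] = 0.01117/0.06460 = 0.1729 M.
Ka(NH4+) = Kw/Kb = 1.0e-14 / 1.8 x 10^-5 = 5.56e-10.
[H^+] = sqrt(Ka x [NH4+]) = sqrt(5.56e-10 x 0.1729) = 9.80e-6 M.
pH = -log(9.80e-6) = 5.01.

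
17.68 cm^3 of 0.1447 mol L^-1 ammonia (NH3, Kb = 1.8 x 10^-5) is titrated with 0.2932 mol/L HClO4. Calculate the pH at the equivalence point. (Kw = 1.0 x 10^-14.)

5.13

n(NH3) = 0.1447 x 0.01768 = 0.002558 mol; V(HClO4) at equivalence = 0.002558/0.2932 = 0.008725 L.
At equivalence the base is fully converted to NH4+; total volume = 0.02641 L, so [NH4+] = 0.002558/0.02641 = 0.09689 M.
Ka(NH4+) = Kw/Kb = 1.0e-14 / 1.8 x 10^-5 = 5.56e-10.
[H^+] = sqrt(Ka x [NH4+]) = sqrt(5.56e-10 x 0.09689) = 7.34e-6 M.
pH = -log(7.34e-6) = 5.13.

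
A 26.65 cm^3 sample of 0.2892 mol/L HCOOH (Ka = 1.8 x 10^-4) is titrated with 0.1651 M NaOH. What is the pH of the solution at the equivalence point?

n(HCOOH) = 0.2892 x 0.02665 = 0.007707 mol; V(NaOH) at equivalence = 0.007707/0.1651 = 0.04668 L.
At equivalence all the acid is converted to HCOO-; total volume = 0.02665 + 0.04668 = 0.07333 L, so [HCOO-] = 0.007707/0.07333 = 0.1051 M.
Kb = Kw/Ka = 1.0e-14 / 1.8 x 10^-4 = 5.56e-11.
[OH^-] = sqrt(Kb x [HCOO-]) = sqrt(5.56e-11 x 0.1051) = 2.42e-6 M.
pOH = 5.62, so pH = 14.00 - 5.62 = 8.38.

8.38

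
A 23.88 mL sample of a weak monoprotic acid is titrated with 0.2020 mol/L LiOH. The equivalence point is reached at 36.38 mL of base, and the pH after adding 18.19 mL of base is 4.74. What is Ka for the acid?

1.8 x 10^-5

18.19 mL is half of the equivalence volume, so this is the half-equivalence point where [HA] = [A^-].
At half-equivalence pH = pKa, so pKa = 4.74.
Ka = 10^(-4.74) = 1.8 x 10^-5.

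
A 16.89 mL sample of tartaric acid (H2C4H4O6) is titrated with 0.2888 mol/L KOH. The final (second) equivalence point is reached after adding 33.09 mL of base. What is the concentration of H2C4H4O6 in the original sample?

0.283 M

n(KOH) = 0.2888 x 0.03309 = 0.009556 mol.
At the final (second) equivalence point, 2 mol OH^- react per mol H2C4H4O6, so n(H2C4H4O6) = 0.009556 / 2 = 0.004778 mol.
[H2C4H4O6] = 0.004778 / 0.01689 L = 0.283 M.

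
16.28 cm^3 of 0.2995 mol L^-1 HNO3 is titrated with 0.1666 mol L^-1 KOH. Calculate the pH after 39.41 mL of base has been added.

12.48

n(acid) = 0.2995 x 0.01628 = 0.004876 mol; n(KOH) added = 0.1666 x 0.03941 = 0.006566 mol.
Base is in excess by 0.006566 - 0.004876 = 0.001690 mol in a total volume of 0.05569 L.
[OH^-] = 0.001690/0.05569 = 0.03034 M, so pOH = 1.52 and pH = 14.00 - 1.52 = 12.48.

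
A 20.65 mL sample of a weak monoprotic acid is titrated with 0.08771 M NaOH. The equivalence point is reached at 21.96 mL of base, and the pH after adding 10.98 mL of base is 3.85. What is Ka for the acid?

1.4 x 10^-4

10.98 mL is half of the equivalence volume, so this is the half-equivalence point where [HA] = [A^-].
At half-equivalence pH = pKa, so pKa = 3.85.
Ka = 10^(-3.85) = 1.4 x 10^-4.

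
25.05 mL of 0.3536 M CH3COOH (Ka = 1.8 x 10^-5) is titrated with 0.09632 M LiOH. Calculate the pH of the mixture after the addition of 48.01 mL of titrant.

4.78

Initial n(CH3COOH) = 0.3536 x 0.02505 = 0.008858 mol.
n(LiOH) added = 0.09632 x 0.04801 = 0.004624 mol, converting that many moles of CH3COOH to CH3COO-.
Remaining n(CH3COOH) = 0.004233 mol; n(CH3COO-) = 0.004624 mol.
By Henderson-Hasselbalch, pH = pKa + log([A^-]/[HA]) = 4.74 + log(0.004624/0.004233) = 4.74 + (+0.04) = 4.78.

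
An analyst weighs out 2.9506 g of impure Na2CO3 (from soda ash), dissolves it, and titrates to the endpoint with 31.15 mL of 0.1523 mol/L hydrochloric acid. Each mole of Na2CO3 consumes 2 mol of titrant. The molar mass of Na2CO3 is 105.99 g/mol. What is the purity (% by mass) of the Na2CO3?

n(HCl) = 0.1523 x 0.03115 = 0.004744 mol.
n(Na2CO3) = 0.004744 / 2 = 0.002372 mol.
mass of Na2CO3 = 0.002372 x 105.99 = 0.2514 g.
% purity = 0.2514 / 2.9506 x 100 = 8.52%.

8.52%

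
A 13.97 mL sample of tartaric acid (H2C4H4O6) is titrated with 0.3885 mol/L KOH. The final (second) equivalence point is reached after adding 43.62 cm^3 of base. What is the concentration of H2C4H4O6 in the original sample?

n(KOH) = 0.3885 x 0.04362 = 0.01695 mol.
At the final (second) equivalence point, 2 mol OH^- react per mol H2C4H4O6, so n(H2C4H4O6) = 0.01695 / 2 = 0.008473 mol.
[H2C4H4O6] = 0.008473 / 0.01397 L = 0.607 M.

0.607 M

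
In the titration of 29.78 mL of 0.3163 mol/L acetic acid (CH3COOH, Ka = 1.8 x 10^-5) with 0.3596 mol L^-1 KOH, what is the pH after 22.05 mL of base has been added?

5.47

Initial n(CH3COOH) = 0.3163 x 0.02978 = 0.009419 mol.
n(KOH) added = 0.3596 x 0.02205 = 0.007929 mol, converting that many moles of CH3COOH to CH3COO-.
Remaining n(CH3COOH) = 0.001490 mol; n(CH3COO-) = 0.007929 mol.
By Henderson-Hasselbalch, pH = pKa + log([A^-]/[HA]) = 4.74 + log(0.007929/0.001490) = 4.74 + (+0.73) = 5.47.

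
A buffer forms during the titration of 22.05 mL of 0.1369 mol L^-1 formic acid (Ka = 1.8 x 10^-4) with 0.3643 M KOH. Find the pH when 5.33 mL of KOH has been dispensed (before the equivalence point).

Initial n(HCOOH) = 0.1369 x 0.02205 = 0.003019 mol.
n(KOH) added = 0.3643 x 0.005330 = 0.001942 mol, converting that many moles of HCOOH to HCOO-.
Remaining n(HCOOH) = 0.001077 mol; n(HCOO-) = 0.001942 mol.
By Henderson-Hasselbalch, pH = pKa + log([A^-]/[HA]) = 3.74 + log(0.001942/0.001077) = 3.74 + (+0.26) = 4.00.

4.00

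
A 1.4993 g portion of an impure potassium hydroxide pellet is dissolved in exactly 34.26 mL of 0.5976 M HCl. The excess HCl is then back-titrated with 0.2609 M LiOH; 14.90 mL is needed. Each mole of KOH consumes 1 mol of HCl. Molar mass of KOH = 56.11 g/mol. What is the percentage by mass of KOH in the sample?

Total n(HCl) added = 0.5976 x 0.03426 = 0.02047 mol.
n(LiOH) used = 0.2609 x 0.01490 = 0.003887 mol, which equals the excess n(HCl).
So n(HCl) consumed by the sample = 0.02047 - 0.003887 = 0.01659 mol.
n(KOH) = 0.01659 / 1 = 0.01659 mol.
mass KOH = 0.01659 x 56.11 = 0.9307 g, so %KOH = 0.9307/1.4993 x 100 = 62.1%.

62.1%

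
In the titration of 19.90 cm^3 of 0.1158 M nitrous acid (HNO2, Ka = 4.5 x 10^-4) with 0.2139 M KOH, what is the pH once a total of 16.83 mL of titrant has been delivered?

n(acid) = 0.1158 x 0.01990 = 0.002304 mol; n(KOH) added = 0.2139 x 0.01683 = 0.003600 mol.
Base is in excess by 0.003600 - 0.002304 = 0.001296 mol in a total volume of 0.03673 L.
[OH^-] = 0.001296/0.03673 = 0.03527 M, so pOH = 1.45 and pH = 14.00 - 1.45 = 12.55.

12.55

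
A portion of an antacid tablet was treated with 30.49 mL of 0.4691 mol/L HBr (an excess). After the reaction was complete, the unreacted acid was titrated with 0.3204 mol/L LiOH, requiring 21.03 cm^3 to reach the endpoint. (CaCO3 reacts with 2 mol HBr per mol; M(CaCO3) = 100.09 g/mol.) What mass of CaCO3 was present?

Total n(HBr) added = 0.4691 x 0.03049 = 0.01430 mol.
n(LiOH) used = 0.3204 x 0.02103 = 0.006738 mol, which equals the excess n(HBr).
So n(HBr) consumed by the sample = 0.01430 - 0.006738 = 0.007565 mol.
n(CaCO3) = 0.007565 / 2 = 0.003782 mol.
mass = 0.003782 mol x 100.09 g/mol = 0.379 g.

0.379 g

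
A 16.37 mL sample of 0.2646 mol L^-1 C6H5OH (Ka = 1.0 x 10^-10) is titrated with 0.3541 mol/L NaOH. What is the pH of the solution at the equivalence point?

11.59

n(C6H5OH) = 0.2646 x 0.01637 = 0.004332 mol; V(NaOH) at equivalence = 0.004332/0.3541 = 0.01223 L.
At equivalence all the acid is converted to C6H5O-; total volume = 0.01637 + 0.01223 = 0.02860 L, so [C6H5O-] = 0.004332/0.02860 = 0.1514 M.
Kb = Kw/Ka = 1.0e-14 / 1.0 x 10^-10 = 0.000100.
[OH^-] = sqrt(Kb x [C6H5O-]) = sqrt(0.000100 x 0.1514) = 0.00389 M.
pOH = 2.41, so pH = 14.00 - 2.41 = 11.59.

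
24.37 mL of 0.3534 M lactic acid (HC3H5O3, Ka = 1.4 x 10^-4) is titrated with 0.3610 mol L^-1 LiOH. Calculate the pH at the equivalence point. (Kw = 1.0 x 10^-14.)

8.55

n(HC3H5O3) = 0.3534 x 0.02437 = 0.008612 mol; V(LiOH) at equivalence = 0.008612/0.3610 = 0.02386 L.
At equivalence all the acid is converted to C3H5O3-; total volume = 0.02437 + 0.02386 = 0.04823 L, so [C3H5O3-] = 0.008612/0.04823 = 0.1786 M.
Kb = Kw/Ka = 1.0e-14 / 1.4 x 10^-4 = 7.14e-11.
[OH^-] = sqrt(Kb x [C3H5O3-]) = sqrt(7.14e-11 x 0.1786) = 3.57e-6 M.
pOH = 5.45, so pH = 14.00 - 5.45 = 8.55.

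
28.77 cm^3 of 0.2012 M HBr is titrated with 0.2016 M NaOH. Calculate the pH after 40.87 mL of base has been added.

12.55

n(acid) = 0.2012 x 0.02877 = 0.005789 mol; n(NaOH) added = 0.2016 x 0.04087 = 0.008239 mol.
Base is in excess by 0.008239 - 0.005789 = 0.002451 mol in a total volume of 0.06964 L.
[OH^-] = 0.002451/0.06964 = 0.03519 M, so pOH = 1.45 and pH = 14.00 - 1.45 = 12.55.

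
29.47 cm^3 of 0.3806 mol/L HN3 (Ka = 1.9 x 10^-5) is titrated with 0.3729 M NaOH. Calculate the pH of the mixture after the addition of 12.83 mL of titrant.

Initial n(HN3) = 0.3806 x 0.02947 = 0.01122 mol.
n(NaOH) added = 0.3729 x 0.01283 = 0.004784 mol, converting that many moles of HN3 to N3-.
Remaining n(HN3) = 0.006432 mol; n(N3-) = 0.004784 mol.
By Henderson-Hasselbalch, pH = pKa + log([A^-]/[HA]) = 4.72 + log(0.004784/0.006432) = 4.72 + (-0.13) = 4.59.

4.59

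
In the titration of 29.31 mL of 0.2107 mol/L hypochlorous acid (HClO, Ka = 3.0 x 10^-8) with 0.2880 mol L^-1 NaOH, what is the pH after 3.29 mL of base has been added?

Initial n(HClO) = 0.2107 x 0.02931 = 0.006176 mol.
n(NaOH) added = 0.2880 x 0.003290 = 0.0009475 mol, converting that many moles of HClO to ClO-.
Remaining n(HClO) = 0.005228 mol; n(ClO-) = 0.0009475 mol.
By Henderson-Hasselbalch, pH = pKa + log([A^-]/[HA]) = 7.52 + log(0.0009475/0.005228) = 7.52 + (-0.74) = 6.78.

6.78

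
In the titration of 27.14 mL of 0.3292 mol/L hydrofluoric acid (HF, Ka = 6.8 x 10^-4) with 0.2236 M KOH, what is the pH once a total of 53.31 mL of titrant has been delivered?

n(acid) = 0.3292 x 0.02714 = 0.008934 mol; n(KOH) added = 0.2236 x 0.05331 = 0.01192 mol.
Base is in excess by 0.01192 - 0.008934 = 0.002986 mol in a total volume of 0.08045 L.
[OH^-] = 0.002986/0.08045 = 0.03711 M, so pOH = 1.43 and pH = 14.00 - 1.43 = 12.57.

12.57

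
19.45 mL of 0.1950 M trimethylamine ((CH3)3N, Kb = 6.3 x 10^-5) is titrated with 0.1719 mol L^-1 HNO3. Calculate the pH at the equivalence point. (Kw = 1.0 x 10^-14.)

n((CH3)3N) = 0.1950 x 0.01945 = 0.003793 mol; V(HNO3) at equivalence = 0.003793/0.1719 = 0.02206 L.
At equivalence the base is fully converted to (CH3)3NH+; total volume = 0.04151 L, so [(CH3)3NH+] = 0.003793/0.04151 = 0.09136 M.
Ka((CH3)3NH+) = Kw/Kb = 1.0e-14 / 6.3 x 10^-5 = 1.59e-10.
[H^+] = sqrt(Ka x [(CH3)3NH+]) = sqrt(1.59e-10 x 0.09136) = 3.81e-6 M.
pH = -log(3.81e-6) = 5.42.

5.42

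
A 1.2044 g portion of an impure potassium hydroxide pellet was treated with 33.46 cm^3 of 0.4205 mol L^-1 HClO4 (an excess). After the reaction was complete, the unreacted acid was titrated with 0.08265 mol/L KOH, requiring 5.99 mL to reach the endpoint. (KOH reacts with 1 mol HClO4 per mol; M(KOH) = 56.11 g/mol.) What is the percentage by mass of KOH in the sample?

Total n(HClO4) added = 0.4205 x 0.03346 = 0.01407 mol.
n(KOH) used = 0.08265 x 0.005990 = 0.0004951 mol, which equals the excess n(HClO4).
So n(HClO4) consumed by the sample = 0.01407 - 0.0004951 = 0.01357 mol.
n(KOH) = 0.01357 / 1 = 0.01357 mol.
mass KOH = 0.01357 x 56.11 = 0.7617 g, so %KOH = 0.7617/1.2044 x 100 = 63.2%.

63.2%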